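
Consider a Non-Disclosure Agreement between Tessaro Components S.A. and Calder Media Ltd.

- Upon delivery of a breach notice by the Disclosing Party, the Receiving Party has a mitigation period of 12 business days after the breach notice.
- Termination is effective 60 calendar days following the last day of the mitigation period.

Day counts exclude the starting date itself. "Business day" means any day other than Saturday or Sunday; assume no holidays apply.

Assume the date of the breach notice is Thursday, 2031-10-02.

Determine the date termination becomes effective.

From Thursday, 2031-10-02, 12 business days (Oct 3, Oct 6, Oct 7, Oct 8, …, Oct 16, Oct 17, Oct 20, skipping weekends) brings us to Monday, 2031-10-20, which is the last day of the mitigation period.
The date termination becomes effective: 60 calendar days after 2031-10-20 is 2031-12-19.

2031-12-19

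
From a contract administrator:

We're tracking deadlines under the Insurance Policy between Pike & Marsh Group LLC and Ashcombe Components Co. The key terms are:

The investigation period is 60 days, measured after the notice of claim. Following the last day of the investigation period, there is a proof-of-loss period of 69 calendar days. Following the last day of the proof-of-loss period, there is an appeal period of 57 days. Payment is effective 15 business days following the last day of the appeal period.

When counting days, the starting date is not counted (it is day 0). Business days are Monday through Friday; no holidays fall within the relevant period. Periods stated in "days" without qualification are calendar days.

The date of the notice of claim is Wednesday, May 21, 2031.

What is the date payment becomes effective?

The last day of the investigation period: 60 calendar days after May 21, 2031 is Jul 20, 2031.
Adding 69 calendar days to Jul 20, 2031 gives Sep 27, 2031, which is the last day of the proof-of-loss period.
Adding 57 calendar days to Sep 27, 2031 gives Nov 23, 2031, which is the last day of the appeal period.
The date payment becomes effective: counting 15 business days from Sunday, Nov 23, 2031 (Nov 24, Nov 25, Nov 26, Nov 27, …, Dec 10, Dec 11, Dec 12, skipping weekends) reaches Friday, Dec 12, 2031.

Dec 12, 2031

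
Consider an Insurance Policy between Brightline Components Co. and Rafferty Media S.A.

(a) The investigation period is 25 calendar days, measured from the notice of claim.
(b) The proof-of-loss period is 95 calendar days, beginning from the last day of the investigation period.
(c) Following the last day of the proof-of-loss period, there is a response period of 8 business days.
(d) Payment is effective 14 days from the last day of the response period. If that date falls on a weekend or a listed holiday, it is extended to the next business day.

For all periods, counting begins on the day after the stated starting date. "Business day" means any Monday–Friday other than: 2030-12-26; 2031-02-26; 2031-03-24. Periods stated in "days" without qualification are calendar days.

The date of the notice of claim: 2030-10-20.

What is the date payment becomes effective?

2031-03-14

The last day of the investigation period: 25 calendar days after 2030-10-20 is 2030-11-14.
The last day of the proof-of-loss period: 2030-11-14 + 95 days = 2031-02-17.
The last day of the response period: counting 8 business days from Monday, 2031-02-17 (Feb 18, Feb 19, Feb 20, Feb 21, Feb 24, Feb 25, Feb 27, Feb 28, skipping weekends and the listed holiday on Feb 26) reaches Friday, 2031-02-28.
The date payment becomes effective: 2031-02-28 + 14 days = 2031-03-14. 2031-03-14 is a Friday and is not a listed holiday, so no roll-forward applies.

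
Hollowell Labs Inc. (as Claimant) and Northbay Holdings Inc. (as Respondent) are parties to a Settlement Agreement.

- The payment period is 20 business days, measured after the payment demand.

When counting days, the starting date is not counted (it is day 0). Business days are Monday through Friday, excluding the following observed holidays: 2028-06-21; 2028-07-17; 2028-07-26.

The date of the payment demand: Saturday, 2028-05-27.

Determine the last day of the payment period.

2028-06-26

The last day of the payment period: 20 business days after Saturday, 2028-05-27, skipping weekends and the listed holiday on Jun 21 — May 29, May 30, May 31, Jun 1, …, Jun 22, Jun 23, Jun 26 — lands on Monday, 2028-06-26.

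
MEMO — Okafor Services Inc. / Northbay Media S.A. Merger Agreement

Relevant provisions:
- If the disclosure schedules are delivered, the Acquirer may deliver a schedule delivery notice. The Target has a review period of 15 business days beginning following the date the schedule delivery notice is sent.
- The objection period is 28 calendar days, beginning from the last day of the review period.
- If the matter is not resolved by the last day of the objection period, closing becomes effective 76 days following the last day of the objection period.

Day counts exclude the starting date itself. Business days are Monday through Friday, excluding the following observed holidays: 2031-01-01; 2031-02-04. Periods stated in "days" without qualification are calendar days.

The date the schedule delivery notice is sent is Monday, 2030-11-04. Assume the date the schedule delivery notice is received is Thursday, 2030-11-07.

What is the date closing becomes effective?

2031-03-09

From Monday, 2030-11-04, 15 business days (Nov 5, Nov 6, Nov 7, Nov 8, …, Nov 21, Nov 22, Nov 25, skipping weekends) brings us to Monday, 2030-11-25, which is the last day of the review period.
The last day of the objection period: 2030-11-25 + 28 days = 2030-12-23.
Adding 76 calendar days to 2030-12-23 gives 2031-03-09, which is the date closing becomes effective.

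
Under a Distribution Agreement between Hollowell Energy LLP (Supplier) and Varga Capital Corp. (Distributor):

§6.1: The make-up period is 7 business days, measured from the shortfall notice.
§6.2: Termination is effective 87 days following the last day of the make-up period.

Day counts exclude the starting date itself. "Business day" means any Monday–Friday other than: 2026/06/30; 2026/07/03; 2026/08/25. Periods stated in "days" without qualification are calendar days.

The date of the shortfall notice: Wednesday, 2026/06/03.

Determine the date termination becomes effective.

The last day of the make-up period: counting 7 business days from Wednesday, 2026/06/03 (Jun 4, Jun 5, Jun 8, Jun 9, Jun 10, Jun 11, Jun 12, skipping weekends) reaches Friday, 2026/06/12.
Adding 87 calendar days to 2026/06/12 gives 2026/09/07, which is the date termination becomes effective.

2026/09/07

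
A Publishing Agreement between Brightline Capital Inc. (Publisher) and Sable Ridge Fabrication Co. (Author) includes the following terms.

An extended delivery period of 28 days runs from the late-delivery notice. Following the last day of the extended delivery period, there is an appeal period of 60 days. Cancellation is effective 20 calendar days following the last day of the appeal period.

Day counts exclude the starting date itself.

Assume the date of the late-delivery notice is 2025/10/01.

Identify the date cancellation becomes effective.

2026/01/17

The last day of the extended delivery period: 2025/10/01 + 28 days = 2025/10/29.
The last day of the appeal period: 60 calendar days after 2025/10/29 is 2025/12/28.
The date cancellation becomes effective: 2025/12/28 + 20 days = 2026/01/17.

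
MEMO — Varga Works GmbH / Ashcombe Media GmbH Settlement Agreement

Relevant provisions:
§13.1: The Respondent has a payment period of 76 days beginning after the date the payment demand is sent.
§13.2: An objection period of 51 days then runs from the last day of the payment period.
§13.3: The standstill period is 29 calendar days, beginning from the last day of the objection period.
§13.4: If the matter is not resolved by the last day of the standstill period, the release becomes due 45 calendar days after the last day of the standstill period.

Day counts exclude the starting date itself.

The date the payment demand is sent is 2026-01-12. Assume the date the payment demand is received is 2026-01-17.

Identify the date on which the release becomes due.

2026-08-01

Adding 76 calendar days to 2026-01-12 gives 2026-03-29, which is the last day of the payment period.
The last day of the objection period: 2026-03-29 + 51 days = 2026-05-19.
The last day of the standstill period: 29 calendar days after 2026-05-19 is 2026-06-17.
Adding 45 calendar days to 2026-06-17 gives 2026-08-01, which is the date on which the release becomes due.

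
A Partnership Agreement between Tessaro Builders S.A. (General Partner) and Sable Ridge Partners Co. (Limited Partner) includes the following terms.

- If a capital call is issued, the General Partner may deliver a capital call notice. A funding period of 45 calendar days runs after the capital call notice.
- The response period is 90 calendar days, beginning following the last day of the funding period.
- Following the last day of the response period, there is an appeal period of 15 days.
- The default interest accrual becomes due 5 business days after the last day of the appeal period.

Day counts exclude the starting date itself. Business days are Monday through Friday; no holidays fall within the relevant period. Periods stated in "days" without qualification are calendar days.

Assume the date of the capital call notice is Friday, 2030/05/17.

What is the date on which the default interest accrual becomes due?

The last day of the funding period: 2030/05/17 + 45 days = 2030/07/01.
The last day of the response period: 2030/07/01 + 90 days = 2030/09/29.
Adding 15 calendar days to 2030/09/29 gives 2030/10/14, which is the last day of the appeal period.
The date on which the default interest accrual becomes due: counting 5 business days from Monday, 2030/10/14 (Oct 15, Oct 16, Oct 17, Oct 18, Oct 21, skipping weekends) reaches Monday, 2030/10/21.

2030/10/21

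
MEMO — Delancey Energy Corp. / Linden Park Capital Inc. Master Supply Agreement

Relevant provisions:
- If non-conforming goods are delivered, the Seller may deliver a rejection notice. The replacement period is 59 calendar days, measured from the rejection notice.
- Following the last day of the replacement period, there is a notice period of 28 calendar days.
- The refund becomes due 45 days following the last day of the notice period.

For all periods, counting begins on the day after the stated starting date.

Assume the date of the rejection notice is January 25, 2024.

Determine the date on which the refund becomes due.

June 5, 2024

Adding 59 calendar days to January 25, 2024 gives March 24, 2024, which is the last day of the replacement period.
The last day of the notice period: March 24, 2024 + 28 days = April 21, 2024.
Adding 45 calendar days to April 21, 2024 gives June 5, 2024, which is the date on which the refund becomes due.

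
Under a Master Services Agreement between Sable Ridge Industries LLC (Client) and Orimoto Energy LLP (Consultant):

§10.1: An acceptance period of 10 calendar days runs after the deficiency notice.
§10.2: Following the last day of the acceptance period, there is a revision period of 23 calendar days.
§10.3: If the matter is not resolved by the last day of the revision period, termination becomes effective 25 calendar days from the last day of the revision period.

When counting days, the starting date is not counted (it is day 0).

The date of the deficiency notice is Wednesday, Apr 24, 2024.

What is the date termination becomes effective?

Jun 21, 2024

Adding 10 calendar days to Apr 24, 2024 gives May 4, 2024, which is the last day of the acceptance period.
The last day of the revision period: 23 calendar days after May 4, 2024 is May 27, 2024.
Adding 25 calendar days to May 27, 2024 gives Jun 21, 2024, which is the date termination becomes effective.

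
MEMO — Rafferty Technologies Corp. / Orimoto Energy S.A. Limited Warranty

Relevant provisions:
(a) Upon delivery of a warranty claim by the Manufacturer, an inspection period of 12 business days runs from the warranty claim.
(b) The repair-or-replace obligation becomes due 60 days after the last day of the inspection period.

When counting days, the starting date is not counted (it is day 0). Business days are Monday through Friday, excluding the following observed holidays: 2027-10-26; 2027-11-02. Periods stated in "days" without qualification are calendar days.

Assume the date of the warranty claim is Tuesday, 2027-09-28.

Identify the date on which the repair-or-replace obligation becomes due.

The last day of the inspection period: 12 business days after Tuesday, 2027-09-28, skipping weekends — Sep 29, Sep 30, Oct 1, Oct 4, …, Oct 12, Oct 13, Oct 14 — lands on Thursday, 2027-10-14.
The date on which the repair-or-replace obligation becomes due: 2027-10-14 + 60 days = 2027-12-13.

2027-12-13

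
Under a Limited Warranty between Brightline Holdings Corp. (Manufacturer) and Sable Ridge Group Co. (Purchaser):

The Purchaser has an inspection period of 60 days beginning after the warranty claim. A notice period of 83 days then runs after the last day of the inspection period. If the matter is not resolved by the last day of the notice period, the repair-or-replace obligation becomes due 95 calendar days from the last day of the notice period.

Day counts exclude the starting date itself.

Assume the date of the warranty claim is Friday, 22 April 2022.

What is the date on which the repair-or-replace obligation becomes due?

Adding 60 calendar days to 22 April 2022 gives 21 June 2022, which is the last day of the inspection period.
Adding 83 calendar days to 21 June 2022 gives 12 September 2022, which is the last day of the notice period.
Adding 95 calendar days to 12 September 2022 gives 16 December 2022, which is the date on which the repair-or-replace obligation becomes due.

16 December 2022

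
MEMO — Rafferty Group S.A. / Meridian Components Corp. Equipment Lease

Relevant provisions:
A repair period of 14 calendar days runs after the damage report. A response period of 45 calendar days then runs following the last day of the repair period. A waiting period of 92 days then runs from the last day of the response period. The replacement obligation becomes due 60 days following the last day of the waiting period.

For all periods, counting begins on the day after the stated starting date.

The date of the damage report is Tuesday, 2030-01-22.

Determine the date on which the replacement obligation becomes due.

2030-08-21

The last day of the repair period: 2030-01-22 + 14 days = 2030-02-05.
The last day of the response period: 2030-02-05 + 45 days = 2030-03-22.
The last day of the waiting period: 92 calendar days after 2030-03-22 is 2030-06-22.
The date on which the replacement obligation becomes due: 60 calendar days after 2030-06-22 is 2030-08-21.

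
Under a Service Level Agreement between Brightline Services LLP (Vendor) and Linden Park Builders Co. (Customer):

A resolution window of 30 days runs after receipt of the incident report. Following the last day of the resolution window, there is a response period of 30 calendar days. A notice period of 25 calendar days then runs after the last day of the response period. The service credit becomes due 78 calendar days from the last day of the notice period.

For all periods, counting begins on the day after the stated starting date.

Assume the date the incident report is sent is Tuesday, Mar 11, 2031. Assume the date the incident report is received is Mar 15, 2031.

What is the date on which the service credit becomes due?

Aug 25, 2031

The last day of the resolution window: Mar 15, 2031 + 30 days = Apr 14, 2031.
The last day of the response period: 30 calendar days after Apr 14, 2031 is May 14, 2031.
Adding 25 calendar days to May 14, 2031 gives Jun 8, 2031, which is the last day of the notice period.
The date on which the service credit becomes due: 78 calendar days after Jun 8, 2031 is Aug 25, 2031.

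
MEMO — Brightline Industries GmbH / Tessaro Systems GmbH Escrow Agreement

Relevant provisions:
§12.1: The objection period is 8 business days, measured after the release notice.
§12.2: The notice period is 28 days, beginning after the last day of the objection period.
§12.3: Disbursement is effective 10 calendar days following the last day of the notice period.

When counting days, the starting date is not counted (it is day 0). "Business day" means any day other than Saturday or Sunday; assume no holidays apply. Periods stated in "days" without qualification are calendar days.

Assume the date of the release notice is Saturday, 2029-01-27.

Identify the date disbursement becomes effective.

2029-03-17

The last day of the objection period: counting 8 business days from Saturday, 2029-01-27 (Jan 29, Jan 30, Jan 31, Feb 1, Feb 2, Feb 5, Feb 6, Feb 7, skipping weekends) reaches Wednesday, 2029-02-07.
The last day of the notice period: 28 calendar days after 2029-02-07 is 2029-03-07.
The date disbursement becomes effective: 10 calendar days after 2029-03-07 is 2029-03-17.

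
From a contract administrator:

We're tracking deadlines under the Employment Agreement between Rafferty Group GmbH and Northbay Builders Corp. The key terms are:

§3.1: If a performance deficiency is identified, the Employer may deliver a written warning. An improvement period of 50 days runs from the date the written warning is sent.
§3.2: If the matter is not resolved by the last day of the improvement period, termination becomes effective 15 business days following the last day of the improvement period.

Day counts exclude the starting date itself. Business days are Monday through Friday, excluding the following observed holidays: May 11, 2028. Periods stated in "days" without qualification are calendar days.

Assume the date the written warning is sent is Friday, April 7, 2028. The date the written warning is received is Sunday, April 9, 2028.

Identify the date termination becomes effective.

June 16, 2028

The last day of the improvement period: 50 calendar days after April 7, 2028 is May 27, 2028.
The date termination becomes effective: counting 15 business days from Saturday, May 27, 2028 (May 29, May 30, May 31, Jun 1, …, Jun 14, Jun 15, Jun 16, skipping weekends) reaches Friday, June 16, 2028.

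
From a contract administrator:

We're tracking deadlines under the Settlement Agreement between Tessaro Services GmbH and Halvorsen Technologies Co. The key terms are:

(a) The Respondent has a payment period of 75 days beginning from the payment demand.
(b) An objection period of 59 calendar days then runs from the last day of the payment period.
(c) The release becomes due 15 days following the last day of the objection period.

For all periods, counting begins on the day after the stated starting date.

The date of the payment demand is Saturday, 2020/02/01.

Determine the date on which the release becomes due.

Adding 75 calendar days to 2020/02/01 gives 2020/04/16, which is the last day of the payment period.
Adding 59 calendar days to 2020/04/16 gives 2020/06/14, which is the last day of the objection period.
Adding 15 calendar days to 2020/06/14 gives 2020/06/29, which is the date on which the release becomes due.

2020/06/29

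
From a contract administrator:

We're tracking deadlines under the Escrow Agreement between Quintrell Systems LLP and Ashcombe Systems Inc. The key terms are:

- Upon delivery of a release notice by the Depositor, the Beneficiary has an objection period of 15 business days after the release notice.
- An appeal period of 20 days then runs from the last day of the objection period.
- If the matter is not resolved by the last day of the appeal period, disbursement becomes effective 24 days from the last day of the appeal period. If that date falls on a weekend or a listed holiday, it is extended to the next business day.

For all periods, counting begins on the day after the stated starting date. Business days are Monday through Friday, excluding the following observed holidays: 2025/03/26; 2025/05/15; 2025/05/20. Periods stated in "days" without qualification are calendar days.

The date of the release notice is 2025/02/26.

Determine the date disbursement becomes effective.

2025/05/02

The last day of the objection period: counting 15 business days from Wednesday, 2025/02/26 (Feb 27, Feb 28, Mar 3, Mar 4, …, Mar 17, Mar 18, Mar 19, skipping weekends) reaches Wednesday, 2025/03/19.
The last day of the appeal period: 20 calendar days after 2025/03/19 is 2025/04/08.
Adding 24 calendar days to 2025/04/08 gives 2025/05/02, which is the date disbursement becomes effective. 2025/05/02 is a Friday and is not a listed holiday, so no roll-forward applies.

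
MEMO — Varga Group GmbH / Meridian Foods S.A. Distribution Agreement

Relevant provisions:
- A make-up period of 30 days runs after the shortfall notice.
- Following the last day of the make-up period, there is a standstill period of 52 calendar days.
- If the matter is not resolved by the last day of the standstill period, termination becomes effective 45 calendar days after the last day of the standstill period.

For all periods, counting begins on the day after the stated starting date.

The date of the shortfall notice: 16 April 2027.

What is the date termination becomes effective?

21 August 2027

Adding 30 calendar days to 16 April 2027 gives 16 May 2027, which is the last day of the make-up period.
Adding 52 calendar days to 16 May 2027 gives 7 July 2027, which is the last day of the standstill period.
The date termination becomes effective: 45 calendar days after 7 July 2027 is 21 August 2027.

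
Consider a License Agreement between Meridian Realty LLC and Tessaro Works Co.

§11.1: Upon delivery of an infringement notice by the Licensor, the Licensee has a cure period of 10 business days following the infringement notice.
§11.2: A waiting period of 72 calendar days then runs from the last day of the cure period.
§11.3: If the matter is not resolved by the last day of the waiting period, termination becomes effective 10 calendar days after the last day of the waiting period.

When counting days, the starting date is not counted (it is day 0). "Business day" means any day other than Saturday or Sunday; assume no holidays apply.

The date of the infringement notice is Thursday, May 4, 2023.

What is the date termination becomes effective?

From Thursday, May 4, 2023, 10 business days (May 5, May 8, May 9, May 10, May 11, May 12, May 15, May 16, May 17, May 18, skipping weekends) brings us to Thursday, May 18, 2023, which is the last day of the cure period.
Adding 72 calendar days to May 18, 2023 gives Jul 29, 2023, which is the last day of the waiting period.
The date termination becomes effective: 10 calendar days after Jul 29, 2023 is Aug 8, 2023.

Aug 8, 2023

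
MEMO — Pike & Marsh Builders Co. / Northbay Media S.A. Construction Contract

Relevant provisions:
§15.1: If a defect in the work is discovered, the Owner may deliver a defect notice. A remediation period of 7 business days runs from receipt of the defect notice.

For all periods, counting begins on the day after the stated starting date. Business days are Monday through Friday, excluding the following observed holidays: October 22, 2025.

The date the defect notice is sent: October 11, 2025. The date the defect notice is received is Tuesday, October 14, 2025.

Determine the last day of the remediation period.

The last day of the remediation period: counting 7 business days from Tuesday, October 14, 2025 (Oct 15, Oct 16, Oct 17, Oct 20, Oct 21, Oct 23, Oct 24, skipping weekends and the listed holiday on Oct 22) reaches Friday, October 24, 2025.

October 24, 2025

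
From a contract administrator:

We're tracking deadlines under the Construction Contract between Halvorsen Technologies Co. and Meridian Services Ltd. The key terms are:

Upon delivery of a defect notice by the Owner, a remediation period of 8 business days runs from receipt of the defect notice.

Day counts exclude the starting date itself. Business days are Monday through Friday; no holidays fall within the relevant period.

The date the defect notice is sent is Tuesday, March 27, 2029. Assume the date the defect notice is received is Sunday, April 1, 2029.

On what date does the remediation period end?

The last day of the remediation period: 8 business days after Sunday, April 1, 2029, skipping weekends — Apr 2, Apr 3, Apr 4, Apr 5, Apr 6, Apr 9, Apr 10, Apr 11 — lands on Wednesday, April 11, 2029.

April 11, 2029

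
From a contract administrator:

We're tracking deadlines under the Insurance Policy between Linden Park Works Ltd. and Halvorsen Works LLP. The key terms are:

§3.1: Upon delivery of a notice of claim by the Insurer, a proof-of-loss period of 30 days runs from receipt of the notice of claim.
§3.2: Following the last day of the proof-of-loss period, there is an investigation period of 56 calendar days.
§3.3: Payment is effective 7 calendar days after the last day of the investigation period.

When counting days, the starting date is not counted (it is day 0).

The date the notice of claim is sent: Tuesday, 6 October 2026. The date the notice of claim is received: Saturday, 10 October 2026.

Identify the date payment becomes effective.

11 January 2027

The last day of the proof-of-loss period: 10 October 2026 + 30 days = 9 November 2026.
The last day of the investigation period: 56 calendar days after 9 November 2026 is 4 January 2027.
The date payment becomes effective: 7 calendar days after 4 January 2027 is 11 January 2027.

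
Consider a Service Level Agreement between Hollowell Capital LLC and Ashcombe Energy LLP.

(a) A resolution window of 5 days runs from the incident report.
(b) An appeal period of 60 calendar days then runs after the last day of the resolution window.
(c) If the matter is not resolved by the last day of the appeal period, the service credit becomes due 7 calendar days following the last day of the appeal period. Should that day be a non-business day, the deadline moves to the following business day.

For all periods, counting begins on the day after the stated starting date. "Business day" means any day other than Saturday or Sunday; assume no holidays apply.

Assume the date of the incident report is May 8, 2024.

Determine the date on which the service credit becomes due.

Adding 5 calendar days to May 8, 2024 gives May 13, 2024, which is the last day of the resolution window.
Adding 60 calendar days to May 13, 2024 gives July 12, 2024, which is the last day of the appeal period.
Adding 7 calendar days to July 12, 2024 gives July 19, 2024, which is the date on which the service credit becomes due. July 19, 2024 is a Friday, so no roll-forward applies.

July 19, 2024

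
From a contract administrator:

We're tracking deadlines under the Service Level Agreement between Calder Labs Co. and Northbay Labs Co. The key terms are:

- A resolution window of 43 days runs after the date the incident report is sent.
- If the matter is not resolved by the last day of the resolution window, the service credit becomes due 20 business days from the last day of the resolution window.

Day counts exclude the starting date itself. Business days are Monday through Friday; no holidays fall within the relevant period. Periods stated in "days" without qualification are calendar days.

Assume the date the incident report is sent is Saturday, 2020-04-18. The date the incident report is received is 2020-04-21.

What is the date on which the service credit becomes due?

The last day of the resolution window: 2020-04-18 + 43 days = 2020-05-31.
The date on which the service credit becomes due: 20 business days after Sunday, 2020-05-31, skipping weekends — Jun 1, Jun 2, Jun 3, Jun 4, …, Jun 24, Jun 25, Jun 26 — lands on Friday, 2020-06-26.

2020-06-26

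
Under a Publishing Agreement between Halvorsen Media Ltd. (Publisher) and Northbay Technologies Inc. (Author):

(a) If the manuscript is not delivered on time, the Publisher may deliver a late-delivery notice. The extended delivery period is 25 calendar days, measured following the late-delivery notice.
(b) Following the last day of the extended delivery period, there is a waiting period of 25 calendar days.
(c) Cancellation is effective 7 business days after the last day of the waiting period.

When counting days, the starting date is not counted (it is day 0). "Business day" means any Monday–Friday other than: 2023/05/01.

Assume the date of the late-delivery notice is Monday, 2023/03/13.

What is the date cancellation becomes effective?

2023/05/11

Adding 25 calendar days to 2023/03/13 gives 2023/04/07, which is the last day of the extended delivery period.
Adding 25 calendar days to 2023/04/07 gives 2023/05/02, which is the last day of the waiting period.
The date cancellation becomes effective: counting 7 business days from Tuesday, 2023/05/02 (May 3, May 4, May 5, May 8, May 9, May 10, May 11, skipping weekends) reaches Thursday, 2023/05/11.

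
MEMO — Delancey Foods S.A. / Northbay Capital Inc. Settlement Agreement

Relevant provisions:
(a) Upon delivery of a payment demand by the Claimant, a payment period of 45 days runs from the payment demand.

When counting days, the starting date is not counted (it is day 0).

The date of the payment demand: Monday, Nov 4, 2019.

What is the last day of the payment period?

Adding 45 calendar days to Nov 4, 2019 gives Dec 19, 2019, which is the last day of the payment period.

Dec 19, 2019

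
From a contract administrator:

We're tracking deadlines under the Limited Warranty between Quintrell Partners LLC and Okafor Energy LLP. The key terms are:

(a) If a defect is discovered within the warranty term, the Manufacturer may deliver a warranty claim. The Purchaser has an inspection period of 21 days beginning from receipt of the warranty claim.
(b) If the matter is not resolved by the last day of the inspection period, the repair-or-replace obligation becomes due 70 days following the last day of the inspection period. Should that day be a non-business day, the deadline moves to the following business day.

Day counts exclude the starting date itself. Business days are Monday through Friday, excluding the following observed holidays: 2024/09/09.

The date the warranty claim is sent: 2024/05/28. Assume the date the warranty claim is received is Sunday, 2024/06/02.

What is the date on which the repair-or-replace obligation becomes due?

2024/09/02

The last day of the inspection period: 21 calendar days after 2024/06/02 is 2024/06/23.
The date on which the repair-or-replace obligation becomes due: 70 calendar days after 2024/06/23 is 2024/09/01. That falls on a Sunday, so it rolls to the next business day, Monday, 2024/09/02.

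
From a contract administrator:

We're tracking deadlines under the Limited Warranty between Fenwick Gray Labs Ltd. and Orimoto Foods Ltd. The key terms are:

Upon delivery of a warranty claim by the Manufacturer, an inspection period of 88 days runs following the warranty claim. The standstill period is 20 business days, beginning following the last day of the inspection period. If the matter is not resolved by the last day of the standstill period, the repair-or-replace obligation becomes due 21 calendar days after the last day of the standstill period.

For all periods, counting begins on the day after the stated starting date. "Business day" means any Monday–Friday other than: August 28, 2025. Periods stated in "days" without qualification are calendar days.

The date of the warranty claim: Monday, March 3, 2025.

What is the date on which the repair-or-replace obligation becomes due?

July 18, 2025

The last day of the inspection period: 88 calendar days after March 3, 2025 is May 30, 2025.
From Friday, May 30, 2025, 20 business days (Jun 2, Jun 3, Jun 4, Jun 5, …, Jun 25, Jun 26, Jun 27, skipping weekends) brings us to Friday, June 27, 2025, which is the last day of the standstill period.
Adding 21 calendar days to June 27, 2025 gives July 18, 2025, which is the date on which the repair-or-replace obligation becomes due.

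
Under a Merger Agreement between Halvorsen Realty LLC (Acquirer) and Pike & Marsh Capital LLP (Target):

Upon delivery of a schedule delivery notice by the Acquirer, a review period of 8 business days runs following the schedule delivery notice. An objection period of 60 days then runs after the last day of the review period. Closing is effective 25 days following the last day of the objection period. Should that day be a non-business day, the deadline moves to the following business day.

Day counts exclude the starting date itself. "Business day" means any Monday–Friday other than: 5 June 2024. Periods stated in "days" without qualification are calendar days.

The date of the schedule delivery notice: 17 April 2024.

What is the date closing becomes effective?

23 July 2024

The last day of the review period: counting 8 business days from Wednesday, 17 April 2024 (Apr 18, Apr 19, Apr 22, Apr 23, Apr 24, Apr 25, Apr 26, Apr 29, skipping weekends) reaches Monday, 29 April 2024.
The last day of the objection period: 29 April 2024 + 60 days = 28 June 2024.
Adding 25 calendar days to 28 June 2024 gives 23 July 2024, which is the date closing becomes effective. 23 July 2024 is a Tuesday and is not a listed holiday, so no roll-forward applies.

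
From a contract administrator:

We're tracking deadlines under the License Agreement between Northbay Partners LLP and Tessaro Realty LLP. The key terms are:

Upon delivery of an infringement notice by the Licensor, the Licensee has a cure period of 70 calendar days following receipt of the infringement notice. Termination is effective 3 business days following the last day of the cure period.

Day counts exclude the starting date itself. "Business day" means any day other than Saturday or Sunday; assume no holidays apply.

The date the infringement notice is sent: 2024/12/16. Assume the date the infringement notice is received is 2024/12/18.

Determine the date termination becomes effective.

2025/03/03

The last day of the cure period: 70 calendar days after 2024/12/18 is 2025/02/26.
From Wednesday, 2025/02/26, 3 business days (Feb 27, Feb 28, Mar 3, skipping weekends) brings us to Monday, 2025/03/03, which is the date termination becomes effective.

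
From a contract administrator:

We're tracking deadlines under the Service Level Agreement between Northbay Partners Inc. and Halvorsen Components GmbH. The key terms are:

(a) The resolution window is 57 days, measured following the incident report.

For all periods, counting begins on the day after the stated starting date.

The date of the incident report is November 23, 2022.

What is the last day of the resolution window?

January 19, 2023

The last day of the resolution window: November 23, 2022 + 57 days = January 19, 2023.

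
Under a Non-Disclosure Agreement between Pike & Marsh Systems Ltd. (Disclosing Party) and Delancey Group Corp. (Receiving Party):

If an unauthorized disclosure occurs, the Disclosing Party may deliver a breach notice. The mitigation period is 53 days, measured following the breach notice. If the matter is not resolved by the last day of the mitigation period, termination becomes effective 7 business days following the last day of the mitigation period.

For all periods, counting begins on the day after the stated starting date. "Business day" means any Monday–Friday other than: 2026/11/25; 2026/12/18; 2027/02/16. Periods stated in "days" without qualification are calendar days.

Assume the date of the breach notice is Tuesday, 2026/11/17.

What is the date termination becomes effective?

2027/01/19

Adding 53 calendar days to 2026/11/17 gives 2027/01/09, which is the last day of the mitigation period.
The date termination becomes effective: counting 7 business days from Saturday, 2027/01/09 (Jan 11, Jan 12, Jan 13, Jan 14, Jan 15, Jan 18, Jan 19, skipping weekends) reaches Tuesday, 2027/01/19.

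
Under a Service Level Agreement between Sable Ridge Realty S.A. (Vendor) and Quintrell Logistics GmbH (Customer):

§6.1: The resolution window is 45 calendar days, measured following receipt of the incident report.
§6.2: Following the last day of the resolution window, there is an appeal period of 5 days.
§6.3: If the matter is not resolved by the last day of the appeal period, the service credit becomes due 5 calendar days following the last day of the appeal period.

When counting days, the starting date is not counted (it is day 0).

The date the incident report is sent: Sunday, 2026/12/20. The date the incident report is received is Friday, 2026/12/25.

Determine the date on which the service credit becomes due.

2027/02/18

Adding 45 calendar days to 2026/12/25 gives 2027/02/08, which is the last day of the resolution window.
Adding 5 calendar days to 2027/02/08 gives 2027/02/13, which is the last day of the appeal period.
The date on which the service credit becomes due: 2027/02/13 + 5 days = 2027/02/18.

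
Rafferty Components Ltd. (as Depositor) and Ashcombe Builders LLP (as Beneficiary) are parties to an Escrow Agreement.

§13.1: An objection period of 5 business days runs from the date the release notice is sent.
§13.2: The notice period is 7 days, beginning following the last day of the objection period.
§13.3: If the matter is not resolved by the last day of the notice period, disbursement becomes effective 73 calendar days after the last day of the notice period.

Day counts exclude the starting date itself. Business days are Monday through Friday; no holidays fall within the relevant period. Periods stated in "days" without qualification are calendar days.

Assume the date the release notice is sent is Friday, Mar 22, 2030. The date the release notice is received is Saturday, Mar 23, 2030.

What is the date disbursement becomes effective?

The last day of the objection period: 5 business days after Friday, Mar 22, 2030, skipping weekends — Mar 25, Mar 26, Mar 27, Mar 28, Mar 29 — lands on Friday, Mar 29, 2030.
Adding 7 calendar days to Mar 29, 2030 gives Apr 5, 2030, which is the last day of the notice period.
The date disbursement becomes effective: 73 calendar days after Apr 5, 2030 is Jun 17, 2030.

Jun 17, 2030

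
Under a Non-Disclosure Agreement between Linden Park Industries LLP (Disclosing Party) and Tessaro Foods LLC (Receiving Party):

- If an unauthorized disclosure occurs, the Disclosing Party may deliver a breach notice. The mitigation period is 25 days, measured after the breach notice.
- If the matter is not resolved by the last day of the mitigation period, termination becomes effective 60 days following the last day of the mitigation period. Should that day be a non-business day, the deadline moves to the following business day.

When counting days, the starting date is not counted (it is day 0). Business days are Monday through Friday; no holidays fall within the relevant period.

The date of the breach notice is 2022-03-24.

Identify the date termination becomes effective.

2022-06-17

The last day of the mitigation period: 2022-03-24 + 25 days = 2022-04-18.
The date termination becomes effective: 2022-04-18 + 60 days = 2022-06-17. 2022-06-17 is a Friday, so no roll-forward applies.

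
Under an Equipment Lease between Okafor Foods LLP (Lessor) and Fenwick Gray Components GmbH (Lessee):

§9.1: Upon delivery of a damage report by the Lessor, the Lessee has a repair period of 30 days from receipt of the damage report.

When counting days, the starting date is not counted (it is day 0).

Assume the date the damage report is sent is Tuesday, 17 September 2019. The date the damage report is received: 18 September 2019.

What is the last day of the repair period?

Adding 30 calendar days to 18 September 2019 gives 18 October 2019, which is the last day of the repair period.

18 October 2019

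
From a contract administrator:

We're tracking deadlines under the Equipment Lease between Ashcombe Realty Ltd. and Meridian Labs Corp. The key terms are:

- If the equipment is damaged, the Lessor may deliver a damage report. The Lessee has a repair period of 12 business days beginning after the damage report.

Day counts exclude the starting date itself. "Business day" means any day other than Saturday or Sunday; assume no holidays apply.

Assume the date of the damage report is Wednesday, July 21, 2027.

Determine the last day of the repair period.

From Wednesday, July 21, 2027, 12 business days (Jul 22, Jul 23, Jul 26, Jul 27, …, Aug 4, Aug 5, Aug 6, skipping weekends) brings us to Friday, August 6, 2027, which is the last day of the repair period.

August 6, 2027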